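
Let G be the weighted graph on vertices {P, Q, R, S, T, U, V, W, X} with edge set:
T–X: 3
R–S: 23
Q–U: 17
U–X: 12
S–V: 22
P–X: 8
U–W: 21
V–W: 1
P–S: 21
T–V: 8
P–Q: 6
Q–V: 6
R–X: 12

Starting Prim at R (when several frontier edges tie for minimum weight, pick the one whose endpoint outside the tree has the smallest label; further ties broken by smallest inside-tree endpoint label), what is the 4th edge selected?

P-Q

Prim's algorithm from R:
Step 1: cheapest edge leaving the tree is R–X (12); add X.
Step 2: cheapest edge leaving the tree is T–X (3); add T.
Step 3: cheapest edge leaving the tree is P–X (8); add P.
Step 4: cheapest edge leaving the tree is P–Q (6); add Q.
Step 5: cheapest edge leaving the tree is Q–V (6); add V.
Step 6: cheapest edge leaving the tree is V–W (1); add W.
Step 7: cheapest edge leaving the tree is U–X (12); add U.
Step 8: cheapest edge leaving the tree is P–S (21); add S.
The 4th edge added is P–Q.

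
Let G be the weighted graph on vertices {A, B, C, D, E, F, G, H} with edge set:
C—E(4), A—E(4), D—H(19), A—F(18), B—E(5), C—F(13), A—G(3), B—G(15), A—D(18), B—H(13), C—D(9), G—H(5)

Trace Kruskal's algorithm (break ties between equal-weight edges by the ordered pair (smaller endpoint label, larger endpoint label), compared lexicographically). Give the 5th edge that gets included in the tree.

Kruskal: consider edges lightest-first.
A—G (3): add — endpoints in different components.
A—E (4): add — endpoints in different components.
C—E (4): add — endpoints in different components.
B—E (5): add — endpoints in different components.
G—H (5): add — endpoints in different components.
C—D (9): add — endpoints in different components.
B—H (13): skip — B and H already connected.
C—F (13): add — endpoints in different components.
The 5th edge added is G—H.

G-H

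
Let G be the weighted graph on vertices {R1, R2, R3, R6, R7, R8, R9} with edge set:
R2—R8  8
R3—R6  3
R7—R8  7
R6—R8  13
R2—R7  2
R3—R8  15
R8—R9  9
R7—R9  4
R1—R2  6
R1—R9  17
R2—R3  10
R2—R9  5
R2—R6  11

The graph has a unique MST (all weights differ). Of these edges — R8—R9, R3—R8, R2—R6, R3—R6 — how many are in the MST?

Sort edges by weight, then run Kruskal:
R2—R7 (2): add. Components now {R1} {R8} {R2,R7} {R9} {R6} {R3}
R3—R6 (3): add. Components now {R1} {R8} {R2,R7} {R9} {R3,R6}
R7—R9 (4): add. Components now {R1} {R8} {R2,R7,R9} {R3,R6}
R2—R9 (5): skip — R2 and R9 already connected.
R1—R2 (6): add. Components now {R1,R2,R7,R9} {R8} {R3,R6}
R7—R8 (7): add. Components now {R1,R2,R7,R8,R9} {R3,R6}
R2—R8 (8): skip — R8 and R2 already connected.
R8—R9 (9): skip — R8 and R9 already connected.
R2—R3 (10): add. Components now {R1,R2,R3,R6,R7,R8,R9}
MST edge set: {R2—R7, R3—R6, R7—R9, R1—R2, R7—R8, R2—R3}.
Of the listed edges, {R3—R6} are in the MST → 1.

1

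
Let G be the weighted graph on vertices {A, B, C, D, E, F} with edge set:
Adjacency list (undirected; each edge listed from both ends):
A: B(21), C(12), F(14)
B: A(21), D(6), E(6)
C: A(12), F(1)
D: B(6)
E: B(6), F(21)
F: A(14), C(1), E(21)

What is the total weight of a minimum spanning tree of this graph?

46

Prim's algorithm from C:
Step 1: frontier [C-F 1, A-C 12] → take C-F (1); add F.
Step 2: frontier [A-C 12, A-F 14, E-F 21] → take A-C (12); add A.
Step 3: frontier [A-B 21, E-F 21] → take A-B (21); add B.
Step 4: frontier [B-D 6, B-E 6, E-F 21] → take B-D (6); add D.
Step 5: frontier [B-E 6, E-F 21] → take B-E (6); add E.
MST edges: C-F, A-C, A-B, B-D, B-E; total weight 1+12+21+6+6 = 46.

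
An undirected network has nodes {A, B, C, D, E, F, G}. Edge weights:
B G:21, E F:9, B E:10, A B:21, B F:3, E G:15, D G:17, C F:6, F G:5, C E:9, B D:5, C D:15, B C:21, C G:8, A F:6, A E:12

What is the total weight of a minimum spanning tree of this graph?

34

Kruskal's algorithm — process edges by increasing weight (ties by edge label):
B F (3): add — endpoints in different components.
B D (5): add — endpoints in different components.
F G (5): add — endpoints in different components.
A F (6): add — endpoints in different components.
C F (6): add — endpoints in different components.
C G (8): skip — C and G already connected.
C E (9): add — endpoints in different components.
MST edges: B F, B D, F G, A F, C F, C E; total weight 3+5+5+6+6+9 = 34.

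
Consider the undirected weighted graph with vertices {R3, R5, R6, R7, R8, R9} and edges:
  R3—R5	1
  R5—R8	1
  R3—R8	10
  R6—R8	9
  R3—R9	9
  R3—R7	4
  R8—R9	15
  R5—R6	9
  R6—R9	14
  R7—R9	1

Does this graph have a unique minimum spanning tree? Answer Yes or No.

No

Kruskal: consider edges lightest-first.
R3—R5 (1): add — endpoints in different components.
R5—R8 (1): add — endpoints in different components.
R7—R9 (1): add — endpoints in different components.
R3—R7 (4): add — endpoints in different components.
R3—R9 (9): skip — R3 and R9 already connected.
R5—R6 (9): add — endpoints in different components.
Non-tree edge R6—R8 has weight 9, equal to the heaviest edge on its tree cycle — swapping gives another MST of the same weight. Not unique.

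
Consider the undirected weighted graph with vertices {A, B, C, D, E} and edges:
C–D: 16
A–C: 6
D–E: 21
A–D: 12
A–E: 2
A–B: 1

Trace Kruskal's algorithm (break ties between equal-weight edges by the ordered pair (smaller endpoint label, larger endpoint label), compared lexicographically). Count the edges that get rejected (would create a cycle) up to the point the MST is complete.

Kruskal's algorithm — process edges by increasing weight (ties by edge label):
A–B (1): add — endpoints in different components.
A–E (2): add — endpoints in different components.
A–C (6): add — endpoints in different components.
A–D (12): add — endpoints in different components.
Edges rejected before the tree was complete: 0.

0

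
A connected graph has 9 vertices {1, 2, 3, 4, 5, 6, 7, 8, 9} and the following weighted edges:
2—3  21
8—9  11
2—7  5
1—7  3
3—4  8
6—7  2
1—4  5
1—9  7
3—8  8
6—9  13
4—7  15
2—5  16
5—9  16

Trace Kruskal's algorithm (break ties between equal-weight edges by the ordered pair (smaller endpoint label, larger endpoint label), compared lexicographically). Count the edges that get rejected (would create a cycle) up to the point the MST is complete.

3

Sort edges by weight, then run Kruskal:
6—7 (2): add — endpoints in different components.
1—7 (3): add — endpoints in different components.
1—4 (5): add — endpoints in different components.
2—7 (5): add — endpoints in different components.
1—9 (7): add — endpoints in different components.
3—4 (8): add — endpoints in different components.
3—8 (8): add — endpoints in different components.
8—9 (11): skip — 8 and 9 already connected.
6—9 (13): skip — 6 and 9 already connected.
4—7 (15): skip — 4 and 7 already connected.
2—5 (16): add — endpoints in different components.
Edges rejected before the tree was complete: 3.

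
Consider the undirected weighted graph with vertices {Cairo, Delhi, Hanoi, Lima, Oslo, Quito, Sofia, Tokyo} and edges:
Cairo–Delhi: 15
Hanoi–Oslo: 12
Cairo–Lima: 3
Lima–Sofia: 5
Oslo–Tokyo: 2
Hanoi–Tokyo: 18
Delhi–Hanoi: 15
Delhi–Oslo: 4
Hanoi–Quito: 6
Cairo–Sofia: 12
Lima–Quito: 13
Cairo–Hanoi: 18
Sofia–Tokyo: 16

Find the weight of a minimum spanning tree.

45

Sort edges by weight, then run Kruskal:
Oslo–Tokyo (2): add — endpoints in different components.
Cairo–Lima (3): add — endpoints in different components.
Delhi–Oslo (4): add — endpoints in different components.
Lima–Sofia (5): add — endpoints in different components.
Hanoi–Quito (6): add — endpoints in different components.
Cairo–Sofia (12): skip — Cairo and Sofia already connected.
Hanoi–Oslo (12): add — endpoints in different components.
Lima–Quito (13): add — endpoints in different components.
MST edges: Oslo–Tokyo, Cairo–Lima, Delhi–Oslo, Lima–Sofia, Hanoi–Quito, Hanoi–Oslo, Lima–Quito; total weight 2+3+4+5+6+12+13 = 45.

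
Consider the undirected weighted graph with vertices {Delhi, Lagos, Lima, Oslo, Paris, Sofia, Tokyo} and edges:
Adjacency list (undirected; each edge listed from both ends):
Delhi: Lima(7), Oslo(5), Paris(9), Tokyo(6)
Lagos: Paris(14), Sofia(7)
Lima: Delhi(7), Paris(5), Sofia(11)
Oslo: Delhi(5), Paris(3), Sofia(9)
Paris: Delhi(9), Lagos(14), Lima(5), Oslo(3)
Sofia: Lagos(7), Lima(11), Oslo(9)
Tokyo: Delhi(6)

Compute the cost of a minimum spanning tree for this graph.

35

Grow the tree from Sofia using Prim:
Step 1: cheapest edge leaving the tree is Lagos-Sofia (7); add Lagos.
Step 2: cheapest edge leaving the tree is Oslo-Sofia (9); add Oslo.
Step 3: cheapest edge leaving the tree is Oslo-Paris (3); add Paris.
Step 4: cheapest edge leaving the tree is Delhi-Oslo (5); add Delhi.
Step 5: cheapest edge leaving the tree is Lima-Paris (5); add Lima.
Step 6: cheapest edge leaving the tree is Delhi-Tokyo (6); add Tokyo.
MST edges: Lagos-Sofia, Oslo-Sofia, Oslo-Paris, Delhi-Oslo, Lima-Paris, Delhi-Tokyo; total weight 7+9+3+5+5+6 = 35.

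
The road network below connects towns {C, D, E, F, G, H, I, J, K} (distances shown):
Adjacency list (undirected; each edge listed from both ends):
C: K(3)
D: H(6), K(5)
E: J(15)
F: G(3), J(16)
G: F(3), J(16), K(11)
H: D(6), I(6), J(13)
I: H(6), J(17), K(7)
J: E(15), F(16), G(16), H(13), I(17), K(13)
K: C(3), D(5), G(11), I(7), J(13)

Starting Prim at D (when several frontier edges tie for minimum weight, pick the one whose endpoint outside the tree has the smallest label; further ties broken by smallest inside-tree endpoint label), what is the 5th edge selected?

G-K

Grow the tree from D using Prim:
Step 1: cheapest edge leaving the tree is D—K (5); add K.
Step 2: cheapest edge leaving the tree is C—K (3); add C.
Step 3: cheapest edge leaving the tree is D—H (6); add H.
Step 4: cheapest edge leaving the tree is H—I (6); add I.
Step 5: cheapest edge leaving the tree is G—K (11); add G.
Step 6: cheapest edge leaving the tree is F—G (3); add F.
Step 7: cheapest edge leaving the tree is H—J (13); add J.
Step 8: cheapest edge leaving the tree is E—J (15); add E.
The 5th edge added is G—K.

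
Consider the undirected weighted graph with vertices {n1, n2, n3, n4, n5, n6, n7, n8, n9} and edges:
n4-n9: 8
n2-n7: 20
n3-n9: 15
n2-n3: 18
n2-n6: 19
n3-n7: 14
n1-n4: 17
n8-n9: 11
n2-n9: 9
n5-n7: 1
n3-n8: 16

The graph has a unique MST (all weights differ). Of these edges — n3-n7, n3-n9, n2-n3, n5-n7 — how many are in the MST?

3

Sort edges by weight, then run Kruskal:
n5-n7 (1): add — endpoints in different components.
n4-n9 (8): add — endpoints in different components.
n2-n9 (9): add — endpoints in different components.
n8-n9 (11): add — endpoints in different components.
n3-n7 (14): add — endpoints in different components.
n3-n9 (15): add — endpoints in different components.
n3-n8 (16): skip — n8 and n3 already connected.
n1-n4 (17): add — endpoints in different components.
n2-n3 (18): skip — n3 and n2 already connected.
n2-n6 (19): add — endpoints in different components.
MST edge set: {n5-n7, n4-n9, n2-n9, n8-n9, n3-n7, n3-n9, n1-n4, n2-n6}.
Of the listed edges, {n3-n7, n3-n9, n5-n7} are in the MST → 3.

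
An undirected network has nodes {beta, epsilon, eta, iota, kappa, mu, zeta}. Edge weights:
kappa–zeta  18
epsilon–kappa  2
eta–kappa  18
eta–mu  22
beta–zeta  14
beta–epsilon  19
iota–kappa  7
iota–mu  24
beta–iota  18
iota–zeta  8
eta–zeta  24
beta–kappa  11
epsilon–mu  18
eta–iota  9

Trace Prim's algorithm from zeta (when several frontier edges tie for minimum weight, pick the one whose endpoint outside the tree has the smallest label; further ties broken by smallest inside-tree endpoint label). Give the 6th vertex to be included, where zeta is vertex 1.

beta

Grow the tree from zeta using Prim:
Step 1: cheapest edge leaving the tree is iota–zeta (8); add iota.
Step 2: cheapest edge leaving the tree is iota–kappa (7); add kappa.
Step 3: cheapest edge leaving the tree is epsilon–kappa (2); add epsilon.
Step 4: cheapest edge leaving the tree is eta–iota (9); add eta.
Step 5: cheapest edge leaving the tree is beta–kappa (11); add beta.
Step 6: cheapest edge leaving the tree is epsilon–mu (18); add mu.
Vertex order: zeta, iota, kappa, epsilon, eta, beta, mu. The 6th vertex is beta.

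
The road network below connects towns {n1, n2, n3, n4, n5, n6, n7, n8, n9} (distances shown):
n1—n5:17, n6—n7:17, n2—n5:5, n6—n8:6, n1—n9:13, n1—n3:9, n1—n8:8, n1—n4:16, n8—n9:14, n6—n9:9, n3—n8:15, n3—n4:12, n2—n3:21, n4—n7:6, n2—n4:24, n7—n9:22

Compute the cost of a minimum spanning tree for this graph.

Prim's algorithm from n9:
Step 1: cheapest edge leaving the tree is n6—n9 (9); add n6.
Step 2: cheapest edge leaving the tree is n6—n8 (6); add n8.
Step 3: cheapest edge leaving the tree is n1—n8 (8); add n1.
Step 4: cheapest edge leaving the tree is n1—n3 (9); add n3.
Step 5: cheapest edge leaving the tree is n3—n4 (12); add n4.
Step 6: cheapest edge leaving the tree is n4—n7 (6); add n7.
Step 7: cheapest edge leaving the tree is n1—n5 (17); add n5.
Step 8: cheapest edge leaving the tree is n2—n5 (5); add n2.
MST edges: n6—n9, n6—n8, n1—n8, n1—n3, n3—n4, n4—n7, n1—n5, n2—n5; total weight 9+6+8+9+12+6+17+5 = 72.

72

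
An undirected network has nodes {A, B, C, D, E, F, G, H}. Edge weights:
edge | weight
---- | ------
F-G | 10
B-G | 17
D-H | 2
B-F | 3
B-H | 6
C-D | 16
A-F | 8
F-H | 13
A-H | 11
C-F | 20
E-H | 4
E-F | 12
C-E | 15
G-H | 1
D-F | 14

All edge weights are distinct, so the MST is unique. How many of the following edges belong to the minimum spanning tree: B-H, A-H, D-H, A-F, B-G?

3

Sort edges by weight, then run Kruskal:
G-H (1): add — endpoints in different components.
D-H (2): add — endpoints in different components.
B-F (3): add — endpoints in different components.
E-H (4): add — endpoints in different components.
B-H (6): add — endpoints in different components.
A-F (8): add — endpoints in different components.
F-G (10): skip — F and G already connected.
A-H (11): skip — A and H already connected.
E-F (12): skip — E and F already connected.
F-H (13): skip — F and H already connected.
D-F (14): skip — D and F already connected.
C-E (15): add — endpoints in different components.
MST edge set: {G-H, D-H, B-F, E-H, B-H, A-F, C-E}.
Of the listed edges, {B-H, D-H, A-F} are in the MST → 3.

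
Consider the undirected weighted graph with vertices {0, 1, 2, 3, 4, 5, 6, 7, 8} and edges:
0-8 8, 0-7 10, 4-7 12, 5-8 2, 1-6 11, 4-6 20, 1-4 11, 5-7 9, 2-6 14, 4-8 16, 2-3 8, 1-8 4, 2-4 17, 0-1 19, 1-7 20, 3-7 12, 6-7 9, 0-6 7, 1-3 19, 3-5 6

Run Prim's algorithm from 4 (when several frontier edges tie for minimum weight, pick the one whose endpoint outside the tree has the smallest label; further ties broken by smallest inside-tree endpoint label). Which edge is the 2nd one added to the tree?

1-8

Prim, starting at 4.
Step 1: cheapest edge leaving the tree is 1-4 (11); add 1.
Step 2: cheapest edge leaving the tree is 1-8 (4); add 8.
Step 3: cheapest edge leaving the tree is 5-8 (2); add 5.
Step 4: cheapest edge leaving the tree is 3-5 (6); add 3.
Step 5: cheapest edge leaving the tree is 0-8 (8); add 0.
Step 6: cheapest edge leaving the tree is 0-6 (7); add 6.
Step 7: cheapest edge leaving the tree is 2-3 (8); add 2.
Step 8: cheapest edge leaving the tree is 5-7 (9); add 7.
The 2nd edge added is 1-8.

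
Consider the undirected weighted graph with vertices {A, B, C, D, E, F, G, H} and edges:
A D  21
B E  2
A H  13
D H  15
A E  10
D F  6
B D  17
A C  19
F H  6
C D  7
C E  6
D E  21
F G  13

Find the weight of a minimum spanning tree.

50

Sort edges by weight, then run Kruskal:
B E (2): add — endpoints in different components.
C E (6): add — endpoints in different components.
D F (6): add — endpoints in different components.
F H (6): add — endpoints in different components.
C D (7): add — endpoints in different components.
A E (10): add — endpoints in different components.
A H (13): skip — A and H already connected.
F G (13): add — endpoints in different components.
MST edges: B E, C E, D F, F H, C D, A E, F G; total weight 2+6+6+6+7+10+13 = 50.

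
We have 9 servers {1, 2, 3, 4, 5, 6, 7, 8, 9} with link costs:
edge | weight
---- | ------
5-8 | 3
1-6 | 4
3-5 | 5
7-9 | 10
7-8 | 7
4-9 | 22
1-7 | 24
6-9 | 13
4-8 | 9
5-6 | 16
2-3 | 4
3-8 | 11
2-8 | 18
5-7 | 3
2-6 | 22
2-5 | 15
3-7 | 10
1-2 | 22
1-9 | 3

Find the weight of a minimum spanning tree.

41

Kruskal's algorithm — process edges by increasing weight (ties by edge label):
1-9 (3): add — endpoints in different components.
5-7 (3): add — endpoints in different components.
5-8 (3): add — endpoints in different components.
1-6 (4): add — endpoints in different components.
2-3 (4): add — endpoints in different components.
3-5 (5): add — endpoints in different components.
7-8 (7): skip — 7 and 8 already connected.
4-8 (9): add — endpoints in different components.
3-7 (10): skip — 3 and 7 already connected.
7-9 (10): add — endpoints in different components.
MST edges: 1-9, 5-7, 5-8, 1-6, 2-3, 3-5, 4-8, 7-9; total weight 3+3+3+4+4+5+9+10 = 41.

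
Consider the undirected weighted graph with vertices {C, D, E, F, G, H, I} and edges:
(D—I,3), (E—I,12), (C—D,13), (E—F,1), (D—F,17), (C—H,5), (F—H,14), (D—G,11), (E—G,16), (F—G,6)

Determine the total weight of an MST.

Grow the tree from E using Prim:
Step 1: cheapest edge leaving the tree is E—F (1); add F.
Step 2: cheapest edge leaving the tree is F—G (6); add G.
Step 3: cheapest edge leaving the tree is D—G (11); add D.
Step 4: cheapest edge leaving the tree is D—I (3); add I.
Step 5: cheapest edge leaving the tree is C—D (13); add C.
Step 6: cheapest edge leaving the tree is C—H (5); add H.
MST edges: E—F, F—G, D—G, D—I, C—D, C—H; total weight 1+6+11+3+13+5 = 39.

39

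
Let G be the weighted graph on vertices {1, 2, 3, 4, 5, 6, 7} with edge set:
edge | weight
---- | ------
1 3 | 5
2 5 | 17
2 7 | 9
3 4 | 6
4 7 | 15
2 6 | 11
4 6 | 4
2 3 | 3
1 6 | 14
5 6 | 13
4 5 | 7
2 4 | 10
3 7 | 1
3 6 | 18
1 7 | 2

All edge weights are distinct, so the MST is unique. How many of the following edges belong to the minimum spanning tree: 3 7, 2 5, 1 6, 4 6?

Kruskal: consider edges lightest-first.
3 7 (1): add — endpoints in different components.
1 7 (2): add — endpoints in different components.
2 3 (3): add — endpoints in different components.
4 6 (4): add — endpoints in different components.
1 3 (5): skip — 1 and 3 already connected.
3 4 (6): add — endpoints in different components.
4 5 (7): add — endpoints in different components.
MST edge set: {3 7, 1 7, 2 3, 4 6, 3 4, 4 5}.
Of the listed edges, {3 7, 4 6} are in the MST → 2.

2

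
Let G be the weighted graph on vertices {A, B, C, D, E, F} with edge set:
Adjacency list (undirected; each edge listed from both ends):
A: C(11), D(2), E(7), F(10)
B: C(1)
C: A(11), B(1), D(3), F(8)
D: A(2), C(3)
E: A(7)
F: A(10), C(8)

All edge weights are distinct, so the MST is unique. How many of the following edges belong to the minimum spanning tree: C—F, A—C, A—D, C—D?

Sort edges by weight, then run Kruskal:
B—C (1): add. Components now {A} {B,C} {D} {E} {F}
A—D (2): add. Components now {A,D} {B,C} {E} {F}
C—D (3): add. Components now {A,B,C,D} {E} {F}
A—E (7): add. Components now {A,B,C,D,E} {F}
C—F (8): add. Components now {A,B,C,D,E,F}
MST edge set: {B—C, A—D, C—D, A—E, C—F}.
Of the listed edges, {C—F, A—D, C—D} are in the MST → 3.

3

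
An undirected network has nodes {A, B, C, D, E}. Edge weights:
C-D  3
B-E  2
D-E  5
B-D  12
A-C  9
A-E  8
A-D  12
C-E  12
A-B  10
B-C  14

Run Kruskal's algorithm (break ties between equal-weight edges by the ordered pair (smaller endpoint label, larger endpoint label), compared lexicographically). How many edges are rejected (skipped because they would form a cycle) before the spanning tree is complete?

Sort edges by weight, then run Kruskal:
B-E (2): add — endpoints in different components.
C-D (3): add — endpoints in different components.
D-E (5): add — endpoints in different components.
A-E (8): add — endpoints in different components.
Edges rejected before the tree was complete: 0.

0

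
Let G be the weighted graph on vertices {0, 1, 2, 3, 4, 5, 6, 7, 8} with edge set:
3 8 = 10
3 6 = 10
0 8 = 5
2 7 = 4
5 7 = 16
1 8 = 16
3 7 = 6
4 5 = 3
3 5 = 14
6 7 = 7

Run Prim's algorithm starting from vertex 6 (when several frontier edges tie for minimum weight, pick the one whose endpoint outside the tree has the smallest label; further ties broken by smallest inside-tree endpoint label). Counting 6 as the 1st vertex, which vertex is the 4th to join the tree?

3

Grow the tree from 6 using Prim:
Step 1: cheapest edge leaving the tree is 6 7 (7); add 7.
Step 2: cheapest edge leaving the tree is 2 7 (4); add 2.
Step 3: cheapest edge leaving the tree is 3 7 (6); add 3.
Step 4: cheapest edge leaving the tree is 3 8 (10); add 8.
Step 5: cheapest edge leaving the tree is 0 8 (5); add 0.
Step 6: cheapest edge leaving the tree is 3 5 (14); add 5.
Step 7: cheapest edge leaving the tree is 4 5 (3); add 4.
Step 8: cheapest edge leaving the tree is 1 8 (16); add 1.
Vertex order: 6, 7, 2, 3, 8, 0, 5, 4, 1. The 4th vertex is 3.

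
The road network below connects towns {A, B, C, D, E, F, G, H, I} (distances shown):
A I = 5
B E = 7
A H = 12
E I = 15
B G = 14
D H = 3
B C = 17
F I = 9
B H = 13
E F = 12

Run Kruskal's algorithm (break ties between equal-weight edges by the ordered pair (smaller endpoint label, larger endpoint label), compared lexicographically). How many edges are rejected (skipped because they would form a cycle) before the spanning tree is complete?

Kruskal: consider edges lightest-first.
D H (3): add — endpoints in different components.
A I (5): add — endpoints in different components.
B E (7): add — endpoints in different components.
F I (9): add — endpoints in different components.
A H (12): add — endpoints in different components.
E F (12): add — endpoints in different components.
B H (13): skip — B and H already connected.
B G (14): add — endpoints in different components.
E I (15): skip — E and I already connected.
B C (17): add — endpoints in different components.
Edges rejected before the tree was complete: 2.

2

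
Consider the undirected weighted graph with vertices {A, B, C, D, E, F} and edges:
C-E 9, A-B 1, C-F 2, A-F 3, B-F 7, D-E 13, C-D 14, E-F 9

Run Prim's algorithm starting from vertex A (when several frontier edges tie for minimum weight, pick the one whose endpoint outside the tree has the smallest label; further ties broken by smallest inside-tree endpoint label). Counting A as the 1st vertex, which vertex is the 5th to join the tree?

E

Grow the tree from A using Prim:
Step 1: frontier [A-B 1, A-F 3] → take A-B (1); add B.
Step 2: frontier [A-F 3, B-F 7] → take A-F (3); add F.
Step 3: frontier [C-F 2, E-F 9] → take C-F (2); add C.
Step 4: frontier [C-E 9, C-D 14, E-F 9] → take C-E (9); add E.
Step 5: frontier [C-D 14, D-E 13] → take D-E (13); add D.
Vertex order: A, B, F, C, E, D. The 5th vertex is E.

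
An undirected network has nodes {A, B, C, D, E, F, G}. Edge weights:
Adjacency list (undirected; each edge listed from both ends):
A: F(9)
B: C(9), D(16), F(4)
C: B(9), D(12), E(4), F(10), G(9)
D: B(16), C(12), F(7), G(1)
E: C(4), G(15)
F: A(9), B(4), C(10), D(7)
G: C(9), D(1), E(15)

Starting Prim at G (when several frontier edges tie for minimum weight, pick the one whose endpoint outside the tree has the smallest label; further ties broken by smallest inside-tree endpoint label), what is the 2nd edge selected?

Prim's algorithm from G:
Step 1: frontier [D-G 1, C-G 9, E-G 15] → take D-G (1); add D.
Step 2: frontier [D-F 7, C-D 12, B-D 16, C-G 9, E-G 15] → take D-F (7); add F.
Step 3: frontier [C-D 12, B-D 16, B-F 4, A-F 9, C-F 10, C-G 9, E-G 15] → take B-F (4); add B.
Step 4: frontier [B-C 9, C-D 12, A-F 9, C-F 10, C-G 9, E-G 15] → take A-F (9); add A.
Step 5: frontier [B-C 9, C-D 12, C-F 10, C-G 9, E-G 15] → take B-C (9); add C.
Step 6: frontier [C-E 4, E-G 15] → take C-E (4); add E.
The 2nd edge added is D-F.

D-F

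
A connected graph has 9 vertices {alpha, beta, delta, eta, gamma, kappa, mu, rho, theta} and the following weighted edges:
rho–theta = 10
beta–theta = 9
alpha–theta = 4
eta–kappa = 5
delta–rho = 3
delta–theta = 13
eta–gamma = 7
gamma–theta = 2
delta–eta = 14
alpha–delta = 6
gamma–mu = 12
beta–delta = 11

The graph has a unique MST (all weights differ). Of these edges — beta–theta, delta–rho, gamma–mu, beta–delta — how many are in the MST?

Kruskal: consider edges lightest-first.
gamma–theta (2): add — endpoints in different components.
delta–rho (3): add — endpoints in different components.
alpha–theta (4): add — endpoints in different components.
eta–kappa (5): add — endpoints in different components.
alpha–delta (6): add — endpoints in different components.
eta–gamma (7): add — endpoints in different components.
beta–theta (9): add — endpoints in different components.
rho–theta (10): skip — rho and theta already connected.
beta–delta (11): skip — beta and delta already connected.
gamma–mu (12): add — endpoints in different components.
MST edge set: {gamma–theta, delta–rho, alpha–theta, eta–kappa, alpha–delta, eta–gamma, beta–theta, gamma–mu}.
Of the listed edges, {beta–theta, delta–rho, gamma–mu} are in the MST → 3.

3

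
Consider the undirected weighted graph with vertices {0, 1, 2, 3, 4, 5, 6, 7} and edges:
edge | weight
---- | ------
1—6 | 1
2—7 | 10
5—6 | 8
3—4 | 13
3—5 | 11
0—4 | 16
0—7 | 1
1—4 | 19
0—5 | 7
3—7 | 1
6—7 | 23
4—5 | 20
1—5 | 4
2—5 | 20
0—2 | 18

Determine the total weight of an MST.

Prim's algorithm from 6:
Step 1: cheapest edge leaving the tree is 1—6 (1); add 1.
Step 2: cheapest edge leaving the tree is 1—5 (4); add 5.
Step 3: cheapest edge leaving the tree is 0—5 (7); add 0.
Step 4: cheapest edge leaving the tree is 0—7 (1); add 7.
Step 5: cheapest edge leaving the tree is 3—7 (1); add 3.
Step 6: cheapest edge leaving the tree is 2—7 (10); add 2.
Step 7: cheapest edge leaving the tree is 3—4 (13); add 4.
MST edges: 1—6, 1—5, 0—5, 0—7, 3—7, 2—7, 3—4; total weight 1+4+7+1+1+10+13 = 37.

37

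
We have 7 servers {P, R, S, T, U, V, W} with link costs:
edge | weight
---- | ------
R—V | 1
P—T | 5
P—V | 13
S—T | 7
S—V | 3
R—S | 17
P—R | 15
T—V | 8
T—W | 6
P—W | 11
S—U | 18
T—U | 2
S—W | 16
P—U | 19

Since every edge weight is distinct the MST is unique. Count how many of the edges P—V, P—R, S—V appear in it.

1

Kruskal: consider edges lightest-first.
R—V (1): add — endpoints in different components.
T—U (2): add — endpoints in different components.
S—V (3): add — endpoints in different components.
P—T (5): add — endpoints in different components.
T—W (6): add — endpoints in different components.
S—T (7): add — endpoints in different components.
MST edge set: {R—V, T—U, S—V, P—T, T—W, S—T}.
Of the listed edges, {S—V} are in the MST → 1.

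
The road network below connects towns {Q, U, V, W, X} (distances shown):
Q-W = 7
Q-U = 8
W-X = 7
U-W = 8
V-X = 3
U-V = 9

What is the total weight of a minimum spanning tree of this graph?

Grow the tree from X using Prim:
Step 1: frontier [V-X 3, W-X 7] → take V-X (3); add V.
Step 2: frontier [U-V 9, W-X 7] → take W-X (7); add W.
Step 3: frontier [U-V 9, Q-W 7, U-W 8] → take Q-W (7); add Q.
Step 4: frontier [Q-U 8, U-V 9, U-W 8] → take Q-U (8); add U.
MST edges: V-X, W-X, Q-W, Q-U; total weight 3+7+7+8 = 25.

25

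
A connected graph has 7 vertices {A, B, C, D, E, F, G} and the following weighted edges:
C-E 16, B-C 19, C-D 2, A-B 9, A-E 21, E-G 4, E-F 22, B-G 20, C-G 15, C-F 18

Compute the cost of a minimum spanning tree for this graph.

Grow the tree from A using Prim:
Step 1: frontier [A-B 9, A-E 21] → take A-B (9); add B.
Step 2: frontier [A-E 21, B-C 19, B-G 20] → take B-C (19); add C.
Step 3: frontier [A-E 21, B-G 20, C-D 2, C-G 15, C-E 16, C-F 18] → take C-D (2); add D.
Step 4: frontier [A-E 21, B-G 20, C-G 15, C-E 16, C-F 18] → take C-G (15); add G.
Step 5: frontier [A-E 21, C-E 16, C-F 18, E-G 4] → take E-G (4); add E.
Step 6: frontier [C-F 18, E-F 22] → take C-F (18); add F.
MST edges: A-B, B-C, C-D, C-G, E-G, C-F; total weight 9+19+2+15+4+18 = 67.

67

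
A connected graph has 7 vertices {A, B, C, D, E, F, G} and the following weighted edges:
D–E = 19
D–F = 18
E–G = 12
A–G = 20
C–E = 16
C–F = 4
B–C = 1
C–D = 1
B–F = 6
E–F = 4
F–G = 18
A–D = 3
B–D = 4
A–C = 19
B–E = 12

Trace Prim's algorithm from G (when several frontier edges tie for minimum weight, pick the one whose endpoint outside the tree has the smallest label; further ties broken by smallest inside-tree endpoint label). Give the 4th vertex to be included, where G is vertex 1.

C

Prim's algorithm from G:
Step 1: cheapest edge leaving the tree is E–G (12); add E.
Step 2: cheapest edge leaving the tree is E–F (4); add F.
Step 3: cheapest edge leaving the tree is C–F (4); add C.
Step 4: cheapest edge leaving the tree is B–C (1); add B.
Step 5: cheapest edge leaving the tree is C–D (1); add D.
Step 6: cheapest edge leaving the tree is A–D (3); add A.
Vertex order: G, E, F, C, B, D, A. The 4th vertex is C.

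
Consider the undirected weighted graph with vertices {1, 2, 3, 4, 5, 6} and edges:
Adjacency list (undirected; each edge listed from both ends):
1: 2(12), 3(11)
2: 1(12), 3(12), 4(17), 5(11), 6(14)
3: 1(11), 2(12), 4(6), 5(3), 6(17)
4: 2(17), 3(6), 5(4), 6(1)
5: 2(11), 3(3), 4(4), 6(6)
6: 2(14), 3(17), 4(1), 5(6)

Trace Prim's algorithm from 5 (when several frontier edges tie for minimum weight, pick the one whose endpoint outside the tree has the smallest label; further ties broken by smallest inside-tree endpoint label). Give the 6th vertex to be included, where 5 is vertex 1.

2

Prim's algorithm from 5:
Step 1: cheapest edge leaving the tree is 3-5 (3); add 3.
Step 2: cheapest edge leaving the tree is 4-5 (4); add 4.
Step 3: cheapest edge leaving the tree is 4-6 (1); add 6.
Step 4: cheapest edge leaving the tree is 1-3 (11); add 1.
Step 5: cheapest edge leaving the tree is 2-5 (11); add 2.
Vertex order: 5, 3, 4, 6, 1, 2. The 6th vertex is 2.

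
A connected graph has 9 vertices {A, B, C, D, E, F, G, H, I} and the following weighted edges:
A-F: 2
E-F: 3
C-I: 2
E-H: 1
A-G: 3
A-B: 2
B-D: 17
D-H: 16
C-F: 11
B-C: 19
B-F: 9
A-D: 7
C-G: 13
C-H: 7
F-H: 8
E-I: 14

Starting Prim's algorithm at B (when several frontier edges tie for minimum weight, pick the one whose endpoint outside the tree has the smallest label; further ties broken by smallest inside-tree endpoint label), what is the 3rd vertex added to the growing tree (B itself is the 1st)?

Prim's algorithm from B:
Step 1: cheapest edge leaving the tree is A-B (2); add A.
Step 2: cheapest edge leaving the tree is A-F (2); add F.
Step 3: cheapest edge leaving the tree is E-F (3); add E.
Step 4: cheapest edge leaving the tree is E-H (1); add H.
Step 5: cheapest edge leaving the tree is A-G (3); add G.
Step 6: cheapest edge leaving the tree is C-H (7); add C.
Step 7: cheapest edge leaving the tree is C-I (2); add I.
Step 8: cheapest edge leaving the tree is A-D (7); add D.
Vertex order: B, A, F, E, H, G, C, I, D. The 3rd vertex is F.

F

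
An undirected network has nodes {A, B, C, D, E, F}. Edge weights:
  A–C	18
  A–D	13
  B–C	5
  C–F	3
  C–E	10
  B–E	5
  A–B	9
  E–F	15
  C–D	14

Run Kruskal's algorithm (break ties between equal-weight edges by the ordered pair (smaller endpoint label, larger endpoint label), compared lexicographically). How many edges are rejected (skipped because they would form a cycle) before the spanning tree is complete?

1

Kruskal: consider edges lightest-first.
C–F (3): add — endpoints in different components.
B–C (5): add — endpoints in different components.
B–E (5): add — endpoints in different components.
A–B (9): add — endpoints in different components.
C–E (10): skip — C and E already connected.
A–D (13): add — endpoints in different components.
Edges rejected before the tree was complete: 1.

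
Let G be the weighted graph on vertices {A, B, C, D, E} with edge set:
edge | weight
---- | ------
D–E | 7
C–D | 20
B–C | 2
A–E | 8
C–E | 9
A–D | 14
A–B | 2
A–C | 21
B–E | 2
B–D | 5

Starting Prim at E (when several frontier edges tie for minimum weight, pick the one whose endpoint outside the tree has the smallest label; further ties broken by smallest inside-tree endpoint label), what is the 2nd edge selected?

Grow the tree from E using Prim:
Step 1: cheapest edge leaving the tree is B–E (2); add B.
Step 2: cheapest edge leaving the tree is A–B (2); add A.
Step 3: cheapest edge leaving the tree is B–C (2); add C.
Step 4: cheapest edge leaving the tree is B–D (5); add D.
The 2nd edge added is A–B.

A-B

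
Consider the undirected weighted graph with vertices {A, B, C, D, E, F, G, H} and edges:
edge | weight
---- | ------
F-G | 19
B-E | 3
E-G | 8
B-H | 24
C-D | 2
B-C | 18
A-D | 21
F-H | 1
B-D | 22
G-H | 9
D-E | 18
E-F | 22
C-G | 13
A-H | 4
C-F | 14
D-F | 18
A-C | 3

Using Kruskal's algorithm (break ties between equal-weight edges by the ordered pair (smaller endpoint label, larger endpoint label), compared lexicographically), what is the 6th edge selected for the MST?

Sort edges by weight, then run Kruskal:
F-H (1): add — endpoints in different components.
C-D (2): add — endpoints in different components.
A-C (3): add — endpoints in different components.
B-E (3): add — endpoints in different components.
A-H (4): add — endpoints in different components.
E-G (8): add — endpoints in different components.
G-H (9): add — endpoints in different components.
The 6th edge added is E-G.

E-G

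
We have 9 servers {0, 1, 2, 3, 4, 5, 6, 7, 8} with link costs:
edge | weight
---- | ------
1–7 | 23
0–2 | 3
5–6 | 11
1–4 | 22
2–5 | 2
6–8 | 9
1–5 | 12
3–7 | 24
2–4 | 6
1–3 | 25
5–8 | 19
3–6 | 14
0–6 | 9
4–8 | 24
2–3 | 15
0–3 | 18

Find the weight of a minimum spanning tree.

78

Kruskal: consider edges lightest-first.
2–5 (2): add — endpoints in different components.
0–2 (3): add — endpoints in different components.
2–4 (6): add — endpoints in different components.
0–6 (9): add — endpoints in different components.
6–8 (9): add — endpoints in different components.
5–6 (11): skip — 5 and 6 already connected.
1–5 (12): add — endpoints in different components.
3–6 (14): add — endpoints in different components.
2–3 (15): skip — 2 and 3 already connected.
0–3 (18): skip — 0 and 3 already connected.
5–8 (19): skip — 5 and 8 already connected.
1–4 (22): skip — 1 and 4 already connected.
1–7 (23): add — endpoints in different components.
MST edges: 2–5, 0–2, 2–4, 0–6, 6–8, 1–5, 3–6, 1–7; total weight 2+3+6+9+9+12+14+23 = 78.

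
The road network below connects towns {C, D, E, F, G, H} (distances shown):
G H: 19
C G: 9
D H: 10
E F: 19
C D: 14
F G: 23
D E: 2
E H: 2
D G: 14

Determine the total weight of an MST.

Prim, starting at E.
Step 1: cheapest edge leaving the tree is D E (2); add D.
Step 2: cheapest edge leaving the tree is E H (2); add H.
Step 3: cheapest edge leaving the tree is C D (14); add C.
Step 4: cheapest edge leaving the tree is C G (9); add G.
Step 5: cheapest edge leaving the tree is E F (19); add F.
MST edges: D E, E H, C D, C G, E F; total weight 2+2+14+9+19 = 46.

46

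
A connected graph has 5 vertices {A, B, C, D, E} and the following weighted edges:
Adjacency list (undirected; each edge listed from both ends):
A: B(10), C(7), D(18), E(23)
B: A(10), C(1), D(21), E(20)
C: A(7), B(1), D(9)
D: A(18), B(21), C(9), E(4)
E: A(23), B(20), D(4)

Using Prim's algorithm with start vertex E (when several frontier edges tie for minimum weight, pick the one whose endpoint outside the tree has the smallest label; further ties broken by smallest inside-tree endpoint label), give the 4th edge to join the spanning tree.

Prim, starting at E.
Step 1: cheapest edge leaving the tree is D–E (4); add D.
Step 2: cheapest edge leaving the tree is C–D (9); add C.
Step 3: cheapest edge leaving the tree is B–C (1); add B.
Step 4: cheapest edge leaving the tree is A–C (7); add A.
The 4th edge added is A–C.

A-C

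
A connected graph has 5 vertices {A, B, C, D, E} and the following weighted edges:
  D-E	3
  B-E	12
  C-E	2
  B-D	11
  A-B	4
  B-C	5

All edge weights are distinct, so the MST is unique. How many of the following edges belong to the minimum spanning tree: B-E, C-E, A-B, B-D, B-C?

3

Kruskal: consider edges lightest-first.
C-E (2): add — endpoints in different components.
D-E (3): add — endpoints in different components.
A-B (4): add — endpoints in different components.
B-C (5): add — endpoints in different components.
MST edge set: {C-E, D-E, A-B, B-C}.
Of the listed edges, {C-E, A-B, B-C} are in the MST → 3.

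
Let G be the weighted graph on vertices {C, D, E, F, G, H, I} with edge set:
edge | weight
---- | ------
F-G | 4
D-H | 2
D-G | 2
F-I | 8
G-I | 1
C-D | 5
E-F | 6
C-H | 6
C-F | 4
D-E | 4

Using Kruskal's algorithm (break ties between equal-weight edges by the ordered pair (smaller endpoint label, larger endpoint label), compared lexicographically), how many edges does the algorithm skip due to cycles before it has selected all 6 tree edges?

0

Kruskal: consider edges lightest-first.
G-I (1): add — endpoints in different components.
D-G (2): add — endpoints in different components.
D-H (2): add — endpoints in different components.
C-F (4): add — endpoints in different components.
D-E (4): add — endpoints in different components.
F-G (4): add — endpoints in different components.
Edges rejected before the tree was complete: 0.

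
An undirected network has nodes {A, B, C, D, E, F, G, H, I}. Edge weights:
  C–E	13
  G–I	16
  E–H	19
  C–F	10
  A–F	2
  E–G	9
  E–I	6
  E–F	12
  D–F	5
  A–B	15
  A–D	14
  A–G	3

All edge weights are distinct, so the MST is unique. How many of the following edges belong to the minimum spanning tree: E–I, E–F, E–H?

Kruskal's algorithm — process edges by increasing weight (ties by edge label):
A–F (2): add — endpoints in different components.
A–G (3): add — endpoints in different components.
D–F (5): add — endpoints in different components.
E–I (6): add — endpoints in different components.
E–G (9): add — endpoints in different components.
C–F (10): add — endpoints in different components.
E–F (12): skip — E and F already connected.
C–E (13): skip — C and E already connected.
A–D (14): skip — A and D already connected.
A–B (15): add — endpoints in different components.
G–I (16): skip — G and I already connected.
E–H (19): add — endpoints in different components.
MST edge set: {A–F, A–G, D–F, E–I, E–G, C–F, A–B, E–H}.
Of the listed edges, {E–I, E–H} are in the MST → 2.

2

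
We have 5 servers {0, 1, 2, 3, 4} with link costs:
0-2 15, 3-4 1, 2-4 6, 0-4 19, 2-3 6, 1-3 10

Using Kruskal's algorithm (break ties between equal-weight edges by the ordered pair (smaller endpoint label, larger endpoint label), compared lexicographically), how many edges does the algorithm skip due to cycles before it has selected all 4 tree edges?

1

Kruskal: consider edges lightest-first.
3-4 (1): add — endpoints in different components.
2-3 (6): add — endpoints in different components.
2-4 (6): skip — 2 and 4 already connected.
1-3 (10): add — endpoints in different components.
0-2 (15): add — endpoints in different components.
Edges rejected before the tree was complete: 1.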